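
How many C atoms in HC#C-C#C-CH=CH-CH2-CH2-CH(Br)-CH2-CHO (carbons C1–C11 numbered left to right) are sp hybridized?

C1: sp ✓
C2: sp ✓
C3: sp ✓
C4: sp ✓
C5: sp2
C6: sp2
C7: sp3
C8: sp3
C9: sp3
C10: sp3
C11: sp2
C1, C2, C3, C4 → 4 sp carbons.

4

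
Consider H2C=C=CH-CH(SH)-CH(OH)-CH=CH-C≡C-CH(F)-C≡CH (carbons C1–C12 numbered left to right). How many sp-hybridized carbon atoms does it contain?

C1: sp2
C2: sp ✓
C3: sp2
C4: sp3
C5: sp3
C6: sp2
C7: sp2
C8: sp ✓
C9: sp ✓
C10: sp3
C11: sp ✓
C12: sp ✓
C2, C8, C9, C11, C12 → 5 sp carbons.

5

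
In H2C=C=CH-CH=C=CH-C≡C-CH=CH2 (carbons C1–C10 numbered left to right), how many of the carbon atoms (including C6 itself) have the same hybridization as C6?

C6 is sp2 (one π bond).
C1: sp2 ✓
C2: sp
C3: sp2 ✓
C4: sp2 ✓
C5: sp
C6: sp2 ✓
C7: sp
C8: sp
C9: sp2 ✓
C10: sp2 ✓
6 carbons are sp2.

6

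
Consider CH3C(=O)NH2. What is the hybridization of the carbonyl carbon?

sp2

The carbonyl carbon (3 σ bonds, plus one π bond) has steric number 3: sp2.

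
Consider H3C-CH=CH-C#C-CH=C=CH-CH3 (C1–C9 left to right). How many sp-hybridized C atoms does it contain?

3

C1: sp3
C2: sp2
C3: sp2
C4: sp ✓
C5: sp ✓
C6: sp2
C7: sp ✓
C8: sp2
C9: sp3
C4, C5, C7 → 3 sp carbons.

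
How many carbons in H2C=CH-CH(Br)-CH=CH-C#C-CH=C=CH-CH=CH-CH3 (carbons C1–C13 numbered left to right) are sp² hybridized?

C1: sp2 ✓
C2: sp2 ✓
C3: sp3
C4: sp2 ✓
C5: sp2 ✓
C6: sp
C7: sp
C8: sp2 ✓
C9: sp
C10: sp2 ✓
C11: sp2 ✓
C12: sp2 ✓
C13: sp3
C1, C2, C4, C5, C8, C10, C11, C12 → 8 sp2 carbons.

8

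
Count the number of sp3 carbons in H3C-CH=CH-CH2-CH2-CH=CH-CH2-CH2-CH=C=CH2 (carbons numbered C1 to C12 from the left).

5

C1: sp3 ✓
C2: sp2
C3: sp2
C4: sp3 ✓
C5: sp3 ✓
C6: sp2
C7: sp2
C8: sp3 ✓
C9: sp3 ✓
C10: sp2
C11: sp
C12: sp2
C1, C4, C5, C8, C9 → 5 sp3 carbons.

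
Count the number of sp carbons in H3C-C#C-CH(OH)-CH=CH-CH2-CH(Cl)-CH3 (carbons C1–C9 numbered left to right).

2

C1: sp3
C2: sp ✓
C3: sp ✓
C4: sp3
C5: sp2
C6: sp2
C7: sp3
C8: sp3
C9: sp3
C2, C3 → 2 sp carbons.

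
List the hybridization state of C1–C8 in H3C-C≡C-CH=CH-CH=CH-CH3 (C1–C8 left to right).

C1 carries 4 σ bonds, giving a steric number of 4, so it is sp3.
C2 has 2 σ bonds, plus two π bonds: steric number 2 → sp.
C3 is sp: 2 σ bonds, plus two π bonds, 2 electron-density regions.
C4 is sp2: 3 σ bonds, plus one π bond, 3 electron-density regions.
C5 has 3 σ bonds, plus one π bond: steric number 3 → sp2.
C6 carries 3 σ bonds, plus one π bond, giving a steric number of 3, so it is sp2.
C7 carries 3 σ bonds, plus one π bond, giving a steric number of 3, so it is sp2.
C8 carries 4 σ bonds, giving a steric number of 4, so it is sp3.

C1 sp3, C2 sp, C3 sp, C4 sp2, C5 sp2, C6 sp2, C7 sp2, C8 sp3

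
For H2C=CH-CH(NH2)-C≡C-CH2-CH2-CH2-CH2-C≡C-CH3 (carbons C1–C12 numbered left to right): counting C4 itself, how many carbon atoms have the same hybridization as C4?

C4 is sp (two π bonds).
C1: sp2
C2: sp2
C3: sp3
C4: sp ✓
C5: sp ✓
C6: sp3
C7: sp3
C8: sp3
C9: sp3
C10: sp ✓
C11: sp ✓
C12: sp3
4 carbons are sp.

4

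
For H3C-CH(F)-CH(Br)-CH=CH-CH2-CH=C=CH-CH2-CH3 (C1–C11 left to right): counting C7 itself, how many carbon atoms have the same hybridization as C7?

4

C7 is sp2 (one π bond).
C1: sp3
C2: sp3
C3: sp3
C4: sp2 ✓
C5: sp2 ✓
C6: sp3
C7: sp2 ✓
C8: sp
C9: sp2 ✓
C10: sp3
C11: sp3
4 carbons are sp2.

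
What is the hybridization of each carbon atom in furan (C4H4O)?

sp²

Each carbon atom — 3 σ bonds, plus one π bond. Steric number 3, so sp2.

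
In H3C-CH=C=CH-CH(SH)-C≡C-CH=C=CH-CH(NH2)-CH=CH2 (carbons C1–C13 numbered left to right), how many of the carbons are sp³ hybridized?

3

C1: sp3 ✓
C2: sp2
C3: sp
C4: sp2
C5: sp3 ✓
C6: sp
C7: sp
C8: sp2
C9: sp
C10: sp2
C11: sp3 ✓
C12: sp2
C13: sp2
C1, C5, C11 → 3 sp3 carbons.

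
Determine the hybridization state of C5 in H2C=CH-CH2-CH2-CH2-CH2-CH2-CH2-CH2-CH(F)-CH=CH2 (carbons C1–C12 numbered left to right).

C5 (4 σ bonds) has steric number 4: sp3.

sp3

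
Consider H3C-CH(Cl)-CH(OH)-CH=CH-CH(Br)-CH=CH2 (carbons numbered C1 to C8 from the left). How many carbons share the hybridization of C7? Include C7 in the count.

C7 is sp2 (one π bond).
C1: sp3
C2: sp3
C3: sp3
C4: sp2 ✓
C5: sp2 ✓
C6: sp3
C7: sp2 ✓
C8: sp2 ✓
4 carbons are sp2.

4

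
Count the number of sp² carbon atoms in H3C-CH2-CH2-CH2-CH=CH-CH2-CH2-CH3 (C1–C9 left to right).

C1: sp3
C2: sp3
C3: sp3
C4: sp3
C5: sp2 ✓
C6: sp2 ✓
C7: sp3
C8: sp3
C9: sp3
C5, C6 → 2 sp2 carbons.

2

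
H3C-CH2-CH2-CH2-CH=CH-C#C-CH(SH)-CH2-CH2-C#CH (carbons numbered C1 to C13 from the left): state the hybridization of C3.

C3: 4 σ bonds; 4 regions of electron density → sp3.

sp³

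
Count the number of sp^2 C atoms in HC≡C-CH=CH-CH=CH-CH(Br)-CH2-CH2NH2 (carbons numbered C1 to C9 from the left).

C1: sp
C2: sp
C3: sp2 ✓
C4: sp2 ✓
C5: sp2 ✓
C6: sp2 ✓
C7: sp3
C8: sp3
C9: sp3
C3, C4, C5, C6 → 4 sp2 carbons.

4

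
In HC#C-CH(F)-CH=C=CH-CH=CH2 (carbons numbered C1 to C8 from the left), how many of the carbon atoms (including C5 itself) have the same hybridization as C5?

C5 is sp (two π bonds).
C1: sp ✓
C2: sp ✓
C3: sp3
C4: sp2
C5: sp ✓
C6: sp2
C7: sp2
C8: sp2
3 carbons are sp.

3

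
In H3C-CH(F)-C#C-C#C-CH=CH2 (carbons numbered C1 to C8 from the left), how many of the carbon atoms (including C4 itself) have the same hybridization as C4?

4

C4 is sp (two π bonds).
C1: sp3
C2: sp3
C3: sp ✓
C4: sp ✓
C5: sp ✓
C6: sp ✓
C7: sp2
C8: sp2
4 carbons are sp.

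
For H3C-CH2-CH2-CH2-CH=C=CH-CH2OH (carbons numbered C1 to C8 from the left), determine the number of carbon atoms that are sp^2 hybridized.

2

C1: sp3
C2: sp3
C3: sp3
C4: sp3
C5: sp2 ✓
C6: sp
C7: sp2 ✓
C8: sp3
C5, C7 → 2 sp2 carbons.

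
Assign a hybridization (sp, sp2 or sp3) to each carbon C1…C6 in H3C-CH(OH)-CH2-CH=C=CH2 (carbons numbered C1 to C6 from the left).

C1 carries 4 σ bonds, giving a steric number of 4, so it is sp3.
C2 carries 4 σ bonds, giving a steric number of 4, so it is sp3.
C3: 4 σ bonds; 4 regions of electron density → sp3.
C4 has 3 σ bonds, plus one π bond: steric number 3 → sp2.
C5 is sp: 2 σ bonds, plus two π bonds, 2 electron-density regions.
C6 carries 3 σ bonds, plus one π bond, giving a steric number of 3, so it is sp2.

C1 sp3, C2 sp3, C3 sp3, C4 sp2, C5 sp, C6 sp2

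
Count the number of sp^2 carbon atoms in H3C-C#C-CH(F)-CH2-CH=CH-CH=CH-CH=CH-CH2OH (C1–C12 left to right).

C1: sp3
C2: sp
C3: sp
C4: sp3
C5: sp3
C6: sp2 ✓
C7: sp2 ✓
C8: sp2 ✓
C9: sp2 ✓
C10: sp2 ✓
C11: sp2 ✓
C12: sp3
C6, C7, C8, C9, C10, C11 → 6 sp2 carbons.

6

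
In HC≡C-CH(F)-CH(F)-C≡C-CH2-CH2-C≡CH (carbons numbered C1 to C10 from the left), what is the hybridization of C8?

C8: 4 σ bonds — 4 electron domains, sp3.

sp3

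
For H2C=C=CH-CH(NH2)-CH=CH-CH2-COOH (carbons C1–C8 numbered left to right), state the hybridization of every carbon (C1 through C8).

C1 (3 σ bonds, plus one π bond) has steric number 3: sp2.
C2 — 2 σ bonds, plus two π bonds. Steric number 2, so sp.
C3: 3 σ bonds, plus one π bond; 3 regions of electron density → sp2.
C4: 4 σ bonds; 4 regions of electron density → sp3.
C5 has 3 σ bonds, plus one π bond: steric number 3 → sp2.
C6 — 3 σ bonds, plus one π bond. Steric number 3, so sp2.
C7 has 4 σ bonds: steric number 4 → sp3.
C8 — 3 σ bonds, plus one π bond. Steric number 3, so sp2.

C1 sp2, C2 sp, C3 sp2, C4 sp3, C5 sp2, C6 sp2, C7 sp3, C8 sp2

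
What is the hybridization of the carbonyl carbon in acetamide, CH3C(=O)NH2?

sp2

The carbonyl carbon carries 3 σ bonds, plus one π bond, giving a steric number of 3, so it is sp2.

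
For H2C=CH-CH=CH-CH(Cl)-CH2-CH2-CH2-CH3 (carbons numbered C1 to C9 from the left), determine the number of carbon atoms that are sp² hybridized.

4

C1: sp2 ✓
C2: sp2 ✓
C3: sp2 ✓
C4: sp2 ✓
C5: sp3
C6: sp3
C7: sp3
C8: sp3
C9: sp3
C1, C2, C3, C4 → 4 sp2 carbons.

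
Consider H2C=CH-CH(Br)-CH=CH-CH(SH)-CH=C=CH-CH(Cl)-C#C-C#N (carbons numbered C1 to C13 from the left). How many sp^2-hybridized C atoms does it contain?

6

C1: sp2 ✓
C2: sp2 ✓
C3: sp3
C4: sp2 ✓
C5: sp2 ✓
C6: sp3
C7: sp2 ✓
C8: sp
C9: sp2 ✓
C10: sp3
C11: sp
C12: sp
C13: sp
C1, C2, C4, C5, C7, C9 → 6 sp2 carbons.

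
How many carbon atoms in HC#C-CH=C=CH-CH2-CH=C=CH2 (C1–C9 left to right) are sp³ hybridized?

C1: sp
C2: sp
C3: sp2
C4: sp
C5: sp2
C6: sp3 ✓
C7: sp2
C8: sp
C9: sp2
C6 → 1 sp3 carbon.

1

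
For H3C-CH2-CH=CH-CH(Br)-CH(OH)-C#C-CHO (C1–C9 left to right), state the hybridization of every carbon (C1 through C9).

C1: 4 σ bonds — 4 electron domains, sp3.
C2 is sp3: 4 σ bonds, 4 electron-density regions.
C3: 3 σ bonds, plus one π bond; 3 regions of electron density → sp2.
C4 carries 3 σ bonds, plus one π bond, giving a steric number of 3, so it is sp2.
C5 (4 σ bonds) has steric number 4: sp3.
C6 — 4 σ bonds. Steric number 4, so sp3.
C7: 2 σ bonds, plus two π bonds — 2 electron domains, sp.
C8 (2 σ bonds, plus two π bonds) has steric number 2: sp.
C9: 3 σ bonds, plus one π bond; 3 regions of electron density → sp2.

C1 sp3, C2 sp3, C3 sp2, C4 sp2, C5 sp3, C6 sp3, C7 sp, C8 sp, C9 sp2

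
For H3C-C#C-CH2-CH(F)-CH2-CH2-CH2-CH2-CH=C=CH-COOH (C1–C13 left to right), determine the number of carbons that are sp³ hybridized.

C1: sp3 ✓
C2: sp
C3: sp
C4: sp3 ✓
C5: sp3 ✓
C6: sp3 ✓
C7: sp3 ✓
C8: sp3 ✓
C9: sp3 ✓
C10: sp2
C11: sp
C12: sp2
C13: sp2
C1, C4, C5, C6, C7, C8, C9 → 7 sp3 carbons.

7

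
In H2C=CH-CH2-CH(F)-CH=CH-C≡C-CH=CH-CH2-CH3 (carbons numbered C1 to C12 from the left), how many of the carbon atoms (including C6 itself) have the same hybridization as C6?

6

C6 is sp2 (one π bond).
C1: sp2 ✓
C2: sp2 ✓
C3: sp3
C4: sp3
C5: sp2 ✓
C6: sp2 ✓
C7: sp
C8: sp
C9: sp2 ✓
C10: sp2 ✓
C11: sp3
C12: sp3
6 carbons are sp2.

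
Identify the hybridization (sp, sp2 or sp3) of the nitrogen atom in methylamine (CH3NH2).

Three σ bonds + one lone pair = steric number 4 → sp3.

sp³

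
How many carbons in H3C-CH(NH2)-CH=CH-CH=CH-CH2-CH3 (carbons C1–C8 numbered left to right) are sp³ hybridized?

4

C1: sp3 ✓
C2: sp3 ✓
C3: sp2
C4: sp2
C5: sp2
C6: sp2
C7: sp3 ✓
C8: sp3 ✓
C1, C2, C7, C8 → 4 sp3 carbons.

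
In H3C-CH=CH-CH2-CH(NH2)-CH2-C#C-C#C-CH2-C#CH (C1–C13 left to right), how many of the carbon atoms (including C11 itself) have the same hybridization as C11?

C11 is sp3 (only σ bonds).
C1: sp3 ✓
C2: sp2
C3: sp2
C4: sp3 ✓
C5: sp3 ✓
C6: sp3 ✓
C7: sp
C8: sp
C9: sp
C10: sp
C11: sp3 ✓
C12: sp
C13: sp
5 carbons are sp3.

5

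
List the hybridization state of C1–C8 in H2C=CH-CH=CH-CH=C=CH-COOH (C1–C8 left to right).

C1 is sp2: 3 σ bonds, plus one π bond, 3 electron-density regions.
C2 has 3 σ bonds, plus one π bond: steric number 3 → sp2.
C3 (3 σ bonds, plus one π bond) has steric number 3: sp2.
C4: 3 σ bonds, plus one π bond; 3 regions of electron density → sp2.
C5 — 3 σ bonds, plus one π bond. Steric number 3, so sp2.
C6: 2 σ bonds, plus two π bonds; 2 regions of electron density → sp.
C7: 3 σ bonds, plus one π bond; 3 regions of electron density → sp2.
C8 is sp2: 3 σ bonds, plus one π bond, 3 electron-density regions.

C1 sp2, C2 sp2, C3 sp2, C4 sp2, C5 sp2, C6 sp, C7 sp2, C8 sp2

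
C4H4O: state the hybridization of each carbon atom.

Each carbon atom: 3 σ bonds, plus one π bond — 3 electron domains, sp2.

sp2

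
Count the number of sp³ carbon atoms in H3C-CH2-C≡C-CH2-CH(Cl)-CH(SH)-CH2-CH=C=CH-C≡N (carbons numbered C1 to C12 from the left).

C1: sp3 ✓
C2: sp3 ✓
C3: sp
C4: sp
C5: sp3 ✓
C6: sp3 ✓
C7: sp3 ✓
C8: sp3 ✓
C9: sp2
C10: sp
C11: sp2
C12: sp
C1, C2, C5, C6, C7, C8 → 6 sp3 carbons.

6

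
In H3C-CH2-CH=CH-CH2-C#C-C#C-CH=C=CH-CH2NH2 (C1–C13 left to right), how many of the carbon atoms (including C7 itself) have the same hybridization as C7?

C7 is sp (two π bonds).
C1: sp3
C2: sp3
C3: sp2
C4: sp2
C5: sp3
C6: sp ✓
C7: sp ✓
C8: sp ✓
C9: sp ✓
C10: sp2
C11: sp ✓
C12: sp2
C13: sp3
5 carbons are sp.

5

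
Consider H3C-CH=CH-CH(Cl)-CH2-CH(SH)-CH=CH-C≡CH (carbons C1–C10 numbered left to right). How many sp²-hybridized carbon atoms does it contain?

4

C1: sp3
C2: sp2 ✓
C3: sp2 ✓
C4: sp3
C5: sp3
C6: sp3
C7: sp2 ✓
C8: sp2 ✓
C9: sp
C10: sp
C2, C3, C7, C8 → 4 sp2 carbons.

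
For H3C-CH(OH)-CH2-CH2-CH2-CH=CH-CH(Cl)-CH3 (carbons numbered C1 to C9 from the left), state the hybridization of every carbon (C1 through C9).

C1 (4 σ bonds) has steric number 4: sp3.
C2 (4 σ bonds) has steric number 4: sp3.
C3: 4 σ bonds; 4 regions of electron density → sp3.
C4 (4 σ bonds) has steric number 4: sp3.
C5: 4 σ bonds; 4 regions of electron density → sp3.
C6 — 3 σ bonds, plus one π bond. Steric number 3, so sp2.
C7 is sp2: 3 σ bonds, plus one π bond, 3 electron-density regions.
C8 — 4 σ bonds. Steric number 4, so sp3.
C9: 4 σ bonds; 4 regions of electron density → sp3.

C1 sp3, C2 sp3, C3 sp3, C4 sp3, C5 sp3, C6 sp2, C7 sp2, C8 sp3, C9 sp3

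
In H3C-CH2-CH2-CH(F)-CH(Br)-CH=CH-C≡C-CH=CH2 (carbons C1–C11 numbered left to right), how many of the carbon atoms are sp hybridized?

2

C1: sp3
C2: sp3
C3: sp3
C4: sp3
C5: sp3
C6: sp2
C7: sp2
C8: sp ✓
C9: sp ✓
C10: sp2
C11: sp2
C8, C9 → 2 sp carbons.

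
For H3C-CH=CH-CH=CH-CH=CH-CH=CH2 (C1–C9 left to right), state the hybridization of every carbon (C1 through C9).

C1 — 4 σ bonds. Steric number 4, so sp3.
C2: 3 σ bonds, plus one π bond; 3 regions of electron density → sp2.
C3 carries 3 σ bonds, plus one π bond, giving a steric number of 3, so it is sp2.
C4 carries 3 σ bonds, plus one π bond, giving a steric number of 3, so it is sp2.
C5 — 3 σ bonds, plus one π bond. Steric number 3, so sp2.
C6 is sp2: 3 σ bonds, plus one π bond, 3 electron-density regions.
C7 carries 3 σ bonds, plus one π bond, giving a steric number of 3, so it is sp2.
C8 has 3 σ bonds, plus one π bond: steric number 3 → sp2.
C9 (3 σ bonds, plus one π bond) has steric number 3: sp2.

C1 sp3, C2 sp2, C3 sp2, C4 sp2, C5 sp2, C6 sp2, C7 sp2, C8 sp2, C9 sp2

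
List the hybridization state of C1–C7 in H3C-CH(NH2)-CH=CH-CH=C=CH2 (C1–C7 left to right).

C1 sp3, C2 sp3, C3 sp2, C4 sp2, C5 sp2, C6 sp, C7 sp2

C1: 4 σ bonds — 4 electron domains, sp3.
C2 (4 σ bonds) has steric number 4: sp3.
C3 has 3 σ bonds, plus one π bond: steric number 3 → sp2.
C4 is sp2: 3 σ bonds, plus one π bond, 3 electron-density regions.
C5 (3 σ bonds, plus one π bond) has steric number 3: sp2.
C6 carries 2 σ bonds, plus two π bonds, giving a steric number of 2, so it is sp.
C7 — 3 σ bonds, plus one π bond. Steric number 3, so sp2.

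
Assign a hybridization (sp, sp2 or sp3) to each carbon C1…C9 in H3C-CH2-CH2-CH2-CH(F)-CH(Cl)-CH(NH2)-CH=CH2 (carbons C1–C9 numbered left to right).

C1 is sp3: 4 σ bonds, 4 electron-density regions.
C2: 4 σ bonds — 4 electron domains, sp3.
C3: 4 σ bonds; 4 regions of electron density → sp3.
C4 (4 σ bonds) has steric number 4: sp3.
C5: 4 σ bonds — 4 electron domains, sp3.
C6: 4 σ bonds; 4 regions of electron density → sp3.
C7 (4 σ bonds) has steric number 4: sp3.
C8 has 3 σ bonds, plus one π bond: steric number 3 → sp2.
C9 is sp2: 3 σ bonds, plus one π bond, 3 electron-density regions.

C1 sp3, C2 sp3, C3 sp3, C4 sp3, C5 sp3, C6 sp3, C7 sp3, C8 sp2, C9 sp2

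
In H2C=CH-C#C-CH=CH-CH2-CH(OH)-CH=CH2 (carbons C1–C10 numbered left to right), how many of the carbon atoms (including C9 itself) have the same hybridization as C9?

C9 is sp2 (one π bond).
C1: sp2 ✓
C2: sp2 ✓
C3: sp
C4: sp
C5: sp2 ✓
C6: sp2 ✓
C7: sp3
C8: sp3
C9: sp2 ✓
C10: sp2 ✓
6 carbons are sp2.

6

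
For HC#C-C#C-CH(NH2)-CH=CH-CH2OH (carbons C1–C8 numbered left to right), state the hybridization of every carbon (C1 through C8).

C1: 2 σ bonds, plus two π bonds; 2 regions of electron density → sp.
C2 has 2 σ bonds, plus two π bonds: steric number 2 → sp.
C3 has 2 σ bonds, plus two π bonds: steric number 2 → sp.
C4 — 2 σ bonds, plus two π bonds. Steric number 2, so sp.
C5: 4 σ bonds; 4 regions of electron density → sp3.
C6 — 3 σ bonds, plus one π bond. Steric number 3, so sp2.
C7: 3 σ bonds, plus one π bond; 3 regions of electron density → sp2.
C8 is sp3: 4 σ bonds, 4 electron-density regions.

C1 sp, C2 sp, C3 sp, C4 sp, C5 sp3, C6 sp2, C7 sp2, C8 sp3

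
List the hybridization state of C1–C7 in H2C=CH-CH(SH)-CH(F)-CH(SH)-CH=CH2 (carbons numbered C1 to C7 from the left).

C1 has 3 σ bonds, plus one π bond: steric number 3 → sp2.
C2 — 3 σ bonds, plus one π bond. Steric number 3, so sp2.
C3 has 4 σ bonds: steric number 4 → sp3.
C4 has 4 σ bonds: steric number 4 → sp3.
C5 carries 4 σ bonds, giving a steric number of 4, so it is sp3.
C6: 3 σ bonds, plus one π bond — 3 electron domains, sp2.
C7 has 3 σ bonds, plus one π bond: steric number 3 → sp2.

C1 sp2, C2 sp2, C3 sp3, C4 sp3, C5 sp3, C6 sp2, C7 sp2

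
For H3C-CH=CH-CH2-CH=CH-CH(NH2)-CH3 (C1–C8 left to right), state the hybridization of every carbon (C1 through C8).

C1 sp3, C2 sp2, C3 sp2, C4 sp3, C5 sp2, C6 sp2, C7 sp3, C8 sp3

C1: 4 σ bonds; 4 regions of electron density → sp3.
C2 (3 σ bonds, plus one π bond) has steric number 3: sp2.
C3 has 3 σ bonds, plus one π bond: steric number 3 → sp2.
C4: 4 σ bonds; 4 regions of electron density → sp3.
C5 carries 3 σ bonds, plus one π bond, giving a steric number of 3, so it is sp2.
C6 is sp2: 3 σ bonds, plus one π bond, 3 electron-density regions.
C7 has 4 σ bonds: steric number 4 → sp3.
C8 carries 4 σ bonds, giving a steric number of 4, so it is sp3.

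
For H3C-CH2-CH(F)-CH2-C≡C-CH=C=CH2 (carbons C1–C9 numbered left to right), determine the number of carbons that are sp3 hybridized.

C1: sp3 ✓
C2: sp3 ✓
C3: sp3 ✓
C4: sp3 ✓
C5: sp
C6: sp
C7: sp2
C8: sp
C9: sp2
C1, C2, C3, C4 → 4 sp3 carbons.

4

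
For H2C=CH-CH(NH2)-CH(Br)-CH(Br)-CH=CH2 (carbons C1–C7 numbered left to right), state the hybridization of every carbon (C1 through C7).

C1 is sp2: 3 σ bonds, plus one π bond, 3 electron-density regions.
C2 is sp2: 3 σ bonds, plus one π bond, 3 electron-density regions.
C3 (4 σ bonds) has steric number 4: sp3.
C4 has 4 σ bonds: steric number 4 → sp3.
C5 is sp3: 4 σ bonds, 4 electron-density regions.
C6 is sp2: 3 σ bonds, plus one π bond, 3 electron-density regions.
C7 — 3 σ bonds, plus one π bond. Steric number 3, so sp2.

C1 sp2, C2 sp2, C3 sp3, C4 sp3, C5 sp3, C6 sp2, C7 sp2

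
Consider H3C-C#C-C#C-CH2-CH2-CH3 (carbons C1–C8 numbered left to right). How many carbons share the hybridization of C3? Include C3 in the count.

C3 is sp (two π bonds).
C1: sp3
C2: sp ✓
C3: sp ✓
C4: sp ✓
C5: sp ✓
C6: sp3
C7: sp3
C8: sp3
4 carbons are sp.

4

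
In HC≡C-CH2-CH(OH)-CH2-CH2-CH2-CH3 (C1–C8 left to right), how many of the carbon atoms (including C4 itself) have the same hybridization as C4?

C4 is sp3 (only σ bonds).
C1: sp
C2: sp
C3: sp3 ✓
C4: sp3 ✓
C5: sp3 ✓
C6: sp3 ✓
C7: sp3 ✓
C8: sp3 ✓
6 carbons are sp3.

6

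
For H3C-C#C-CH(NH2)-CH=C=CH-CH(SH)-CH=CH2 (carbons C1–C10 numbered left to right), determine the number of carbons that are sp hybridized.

3

C1: sp3
C2: sp ✓
C3: sp ✓
C4: sp3
C5: sp2
C6: sp ✓
C7: sp2
C8: sp3
C9: sp2
C10: sp2
C2, C3, C6 → 3 sp carbons.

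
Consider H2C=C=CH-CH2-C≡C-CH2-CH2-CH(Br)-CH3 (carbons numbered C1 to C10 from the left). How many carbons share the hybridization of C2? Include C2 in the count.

C2 is sp (two π bonds).
C1: sp2
C2: sp ✓
C3: sp2
C4: sp3
C5: sp ✓
C6: sp ✓
C7: sp3
C8: sp3
C9: sp3
C10: sp3
3 carbons are sp.

3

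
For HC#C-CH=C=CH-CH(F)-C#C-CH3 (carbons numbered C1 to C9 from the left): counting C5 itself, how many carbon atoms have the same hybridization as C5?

2

C5 is sp2 (one π bond).
C1: sp
C2: sp
C3: sp2 ✓
C4: sp
C5: sp2 ✓
C6: sp3
C7: sp
C8: sp
C9: sp3
2 carbons are sp2.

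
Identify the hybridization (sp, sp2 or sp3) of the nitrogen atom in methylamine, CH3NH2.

sp³

Three σ bonds + one lone pair = steric number 4 → sp3.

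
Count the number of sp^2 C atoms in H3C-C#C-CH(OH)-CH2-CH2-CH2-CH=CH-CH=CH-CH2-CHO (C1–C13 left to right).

5

C1: sp3
C2: sp
C3: sp
C4: sp3
C5: sp3
C6: sp3
C7: sp3
C8: sp2 ✓
C9: sp2 ✓
C10: sp2 ✓
C11: sp2 ✓
C12: sp3
C13: sp2 ✓
C8, C9, C10, C11, C13 → 5 sp2 carbons.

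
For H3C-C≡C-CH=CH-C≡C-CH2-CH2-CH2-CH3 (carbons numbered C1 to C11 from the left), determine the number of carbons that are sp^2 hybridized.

2

C1: sp3
C2: sp
C3: sp
C4: sp2 ✓
C5: sp2 ✓
C6: sp
C7: sp
C8: sp3
C9: sp3
C10: sp3
C11: sp3
C4, C5 → 2 sp2 carbons.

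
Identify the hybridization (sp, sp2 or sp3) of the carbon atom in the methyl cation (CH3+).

sp2

Three σ bonds to H, empty p orbital → sp2, trigonal planar.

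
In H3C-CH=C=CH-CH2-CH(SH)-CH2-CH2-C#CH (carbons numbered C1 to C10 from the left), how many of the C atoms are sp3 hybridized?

C1: sp3 ✓
C2: sp2
C3: sp
C4: sp2
C5: sp3 ✓
C6: sp3 ✓
C7: sp3 ✓
C8: sp3 ✓
C9: sp
C10: sp
C1, C5, C6, C7, C8 → 5 sp3 carbons.

5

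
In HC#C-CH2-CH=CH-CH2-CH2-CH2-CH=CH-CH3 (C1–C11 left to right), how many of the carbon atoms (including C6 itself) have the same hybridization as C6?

5

C6 is sp3 (only σ bonds).
C1: sp
C2: sp
C3: sp3 ✓
C4: sp2
C5: sp2
C6: sp3 ✓
C7: sp3 ✓
C8: sp3 ✓
C9: sp2
C10: sp2
C11: sp3 ✓
5 carbons are sp3.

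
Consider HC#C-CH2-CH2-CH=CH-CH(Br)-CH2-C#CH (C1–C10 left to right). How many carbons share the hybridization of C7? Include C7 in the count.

C7 is sp3 (only σ bonds).
C1: sp
C2: sp
C3: sp3 ✓
C4: sp3 ✓
C5: sp2
C6: sp2
C7: sp3 ✓
C8: sp3 ✓
C9: sp
C10: sp
4 carbons are sp3.

4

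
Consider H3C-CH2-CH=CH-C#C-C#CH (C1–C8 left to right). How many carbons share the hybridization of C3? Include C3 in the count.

2

C3 is sp2 (one π bond).
C1: sp3
C2: sp3
C3: sp2 ✓
C4: sp2 ✓
C5: sp
C6: sp
C7: sp
C8: sp
2 carbons are sp2.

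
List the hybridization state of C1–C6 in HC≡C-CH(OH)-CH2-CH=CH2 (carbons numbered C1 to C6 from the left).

C1 sp, C2 sp, C3 sp3, C4 sp3, C5 sp2, C6 sp2

C1 is sp: 2 σ bonds, plus two π bonds, 2 electron-density regions.
C2 (2 σ bonds, plus two π bonds) has steric number 2: sp.
C3 has 4 σ bonds: steric number 4 → sp3.
C4 carries 4 σ bonds, giving a steric number of 4, so it is sp3.
C5 has 3 σ bonds, plus one π bond: steric number 3 → sp2.
C6 — 3 σ bonds, plus one π bond. Steric number 3, so sp2.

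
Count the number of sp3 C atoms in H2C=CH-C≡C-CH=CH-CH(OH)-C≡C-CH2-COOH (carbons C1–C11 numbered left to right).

C1: sp2
C2: sp2
C3: sp
C4: sp
C5: sp2
C6: sp2
C7: sp3 ✓
C8: sp
C9: sp
C10: sp3 ✓
C11: sp2
C7, C10 → 2 sp3 carbons.

2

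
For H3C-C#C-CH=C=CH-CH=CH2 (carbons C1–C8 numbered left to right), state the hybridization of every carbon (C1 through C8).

C1 sp3, C2 sp, C3 sp, C4 sp2, C5 sp, C6 sp2, C7 sp2, C8 sp2

C1 is sp3: 4 σ bonds, 4 electron-density regions.
C2: 2 σ bonds, plus two π bonds; 2 regions of electron density → sp.
C3 (2 σ bonds, plus two π bonds) has steric number 2: sp.
C4 has 3 σ bonds, plus one π bond: steric number 3 → sp2.
C5 is sp: 2 σ bonds, plus two π bonds, 2 electron-density regions.
C6: 3 σ bonds, plus one π bond — 3 electron domains, sp2.
C7 has 3 σ bonds, plus one π bond: steric number 3 → sp2.
C8 (3 σ bonds, plus one π bond) has steric number 3: sp2.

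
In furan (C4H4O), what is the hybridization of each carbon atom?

sp2

Each carbon atom carries 3 σ bonds, plus one π bond, giving a steric number of 3, so it is sp2.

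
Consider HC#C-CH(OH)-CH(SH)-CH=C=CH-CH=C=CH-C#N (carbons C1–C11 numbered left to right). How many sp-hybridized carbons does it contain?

5

C1: sp ✓
C2: sp ✓
C3: sp3
C4: sp3
C5: sp2
C6: sp ✓
C7: sp2
C8: sp2
C9: sp ✓
C10: sp2
C11: sp ✓
C1, C2, C6, C9, C11 → 5 sp carbons.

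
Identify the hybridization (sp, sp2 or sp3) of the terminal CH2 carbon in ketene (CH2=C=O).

sp²

The terminal CH2 carbon has 3 σ bonds, plus one π bond: steric number 3 → sp2.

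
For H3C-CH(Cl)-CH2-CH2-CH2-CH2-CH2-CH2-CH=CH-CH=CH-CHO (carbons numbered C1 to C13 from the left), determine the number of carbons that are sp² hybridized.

5

C1: sp3
C2: sp3
C3: sp3
C4: sp3
C5: sp3
C6: sp3
C7: sp3
C8: sp3
C9: sp2 ✓
C10: sp2 ✓
C11: sp2 ✓
C12: sp2 ✓
C13: sp2 ✓
C9, C10, C11, C12, C13 → 5 sp2 carbons.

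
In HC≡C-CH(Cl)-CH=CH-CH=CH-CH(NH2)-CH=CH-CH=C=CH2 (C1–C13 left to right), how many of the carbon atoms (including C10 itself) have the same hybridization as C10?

8

C10 is sp2 (one π bond).
C1: sp
C2: sp
C3: sp3
C4: sp2 ✓
C5: sp2 ✓
C6: sp2 ✓
C7: sp2 ✓
C8: sp3
C9: sp2 ✓
C10: sp2 ✓
C11: sp2 ✓
C12: sp
C13: sp2 ✓
8 carbons are sp2.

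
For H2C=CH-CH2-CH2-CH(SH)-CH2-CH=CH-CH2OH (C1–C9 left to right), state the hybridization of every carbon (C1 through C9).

C1 sp2, C2 sp2, C3 sp3, C4 sp3, C5 sp3, C6 sp3, C7 sp2, C8 sp2, C9 sp3

C1 — 3 σ bonds, plus one π bond. Steric number 3, so sp2.
C2: 3 σ bonds, plus one π bond — 3 electron domains, sp2.
C3 has 4 σ bonds: steric number 4 → sp3.
C4: 4 σ bonds — 4 electron domains, sp3.
C5 carries 4 σ bonds, giving a steric number of 4, so it is sp3.
C6 (4 σ bonds) has steric number 4: sp3.
C7: 3 σ bonds, plus one π bond; 3 regions of electron density → sp2.
C8 — 3 σ bonds, plus one π bond. Steric number 3, so sp2.
C9 (4 σ bonds) has steric number 4: sp3.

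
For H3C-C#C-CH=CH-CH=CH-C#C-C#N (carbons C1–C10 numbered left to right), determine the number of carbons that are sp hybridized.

5

C1: sp3
C2: sp ✓
C3: sp ✓
C4: sp2
C5: sp2
C6: sp2
C7: sp2
C8: sp ✓
C9: sp ✓
C10: sp ✓
C2, C3, C8, C9, C10 → 5 sp carbons.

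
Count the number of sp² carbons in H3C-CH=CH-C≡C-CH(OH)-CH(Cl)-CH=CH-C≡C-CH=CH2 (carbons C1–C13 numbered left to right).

C1: sp3
C2: sp2 ✓
C3: sp2 ✓
C4: sp
C5: sp
C6: sp3
C7: sp3
C8: sp2 ✓
C9: sp2 ✓
C10: sp
C11: sp
C12: sp2 ✓
C13: sp2 ✓
C2, C3, C8, C9, C12, C13 → 6 sp2 carbons.

6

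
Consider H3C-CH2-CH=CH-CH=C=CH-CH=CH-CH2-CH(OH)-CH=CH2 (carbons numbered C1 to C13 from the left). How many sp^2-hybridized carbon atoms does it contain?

C1: sp3
C2: sp3
C3: sp2 ✓
C4: sp2 ✓
C5: sp2 ✓
C6: sp
C7: sp2 ✓
C8: sp2 ✓
C9: sp2 ✓
C10: sp3
C11: sp3
C12: sp2 ✓
C13: sp2 ✓
C3, C4, C5, C7, C8, C9, C12, C13 → 8 sp2 carbons.

8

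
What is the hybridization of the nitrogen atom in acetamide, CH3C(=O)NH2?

sp²

The nitrogen lone pair is delocalised into the carbonyl π system (amide resonance), so N is planar sp2 rather than the sp3 a naive steric count of 4 would suggest.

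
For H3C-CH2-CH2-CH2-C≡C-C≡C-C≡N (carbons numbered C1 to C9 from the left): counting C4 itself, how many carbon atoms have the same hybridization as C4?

C4 is sp3 (only σ bonds).
C1: sp3 ✓
C2: sp3 ✓
C3: sp3 ✓
C4: sp3 ✓
C5: sp
C6: sp
C7: sp
C8: sp
C9: sp
4 carbons are sp3.

4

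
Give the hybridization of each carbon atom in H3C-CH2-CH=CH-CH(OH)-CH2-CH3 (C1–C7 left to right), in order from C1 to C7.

C1 is sp3: 4 σ bonds, 4 electron-density regions.
C2 carries 4 σ bonds, giving a steric number of 4, so it is sp3.
C3 has 3 σ bonds, plus one π bond: steric number 3 → sp2.
C4 has 3 σ bonds, plus one π bond: steric number 3 → sp2.
C5 is sp3: 4 σ bonds, 4 electron-density regions.
C6: 4 σ bonds — 4 electron domains, sp3.
C7: 4 σ bonds; 4 regions of electron density → sp3.

C1 sp3, C2 sp3, C3 sp2, C4 sp2, C5 sp3, C6 sp3, C7 sp3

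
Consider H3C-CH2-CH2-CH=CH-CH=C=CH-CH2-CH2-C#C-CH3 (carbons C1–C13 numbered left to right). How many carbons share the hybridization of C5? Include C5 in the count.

C5 is sp2 (one π bond).
C1: sp3
C2: sp3
C3: sp3
C4: sp2 ✓
C5: sp2 ✓
C6: sp2 ✓
C7: sp
C8: sp2 ✓
C9: sp3
C10: sp3
C11: sp
C12: sp
C13: sp3
4 carbons are sp2.

4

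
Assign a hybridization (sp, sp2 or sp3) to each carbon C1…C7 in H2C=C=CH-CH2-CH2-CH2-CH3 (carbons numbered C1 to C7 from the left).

C1 (3 σ bonds, plus one π bond) has steric number 3: sp2.
C2: 2 σ bonds, plus two π bonds — 2 electron domains, sp.
C3: 3 σ bonds, plus one π bond; 3 regions of electron density → sp2.
C4 is sp3: 4 σ bonds, 4 electron-density regions.
C5 has 4 σ bonds: steric number 4 → sp3.
C6 carries 4 σ bonds, giving a steric number of 4, so it is sp3.
C7 has 4 σ bonds: steric number 4 → sp3.

C1 sp2, C2 sp, C3 sp2, C4 sp3, C5 sp3, C6 sp3, C7 sp3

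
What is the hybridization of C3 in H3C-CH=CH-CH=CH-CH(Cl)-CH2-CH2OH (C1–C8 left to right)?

sp^2

C3 carries 3 σ bonds, plus one π bond, giving a steric number of 3, so it is sp2.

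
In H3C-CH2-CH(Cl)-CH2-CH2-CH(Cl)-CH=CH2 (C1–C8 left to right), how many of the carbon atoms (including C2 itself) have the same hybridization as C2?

6

C2 is sp3 (only σ bonds).
C1: sp3 ✓
C2: sp3 ✓
C3: sp3 ✓
C4: sp3 ✓
C5: sp3 ✓
C6: sp3 ✓
C7: sp2
C8: sp2
6 carbons are sp3.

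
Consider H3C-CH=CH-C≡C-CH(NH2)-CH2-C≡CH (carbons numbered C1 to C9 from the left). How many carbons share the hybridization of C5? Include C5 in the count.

4

C5 is sp (two π bonds).
C1: sp3
C2: sp2
C3: sp2
C4: sp ✓
C5: sp ✓
C6: sp3
C7: sp3
C8: sp ✓
C9: sp ✓
4 carbons are sp.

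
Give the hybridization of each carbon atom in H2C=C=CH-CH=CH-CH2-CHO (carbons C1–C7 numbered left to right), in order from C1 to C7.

C1 sp2, C2 sp, C3 sp2, C4 sp2, C5 sp2, C6 sp3, C7 sp2

C1: 3 σ bonds, plus one π bond; 3 regions of electron density → sp2.
C2 carries 2 σ bonds, plus two π bonds, giving a steric number of 2, so it is sp.
C3 (3 σ bonds, plus one π bond) has steric number 3: sp2.
C4 carries 3 σ bonds, plus one π bond, giving a steric number of 3, so it is sp2.
C5 (3 σ bonds, plus one π bond) has steric number 3: sp2.
C6 — 4 σ bonds. Steric number 4, so sp3.
C7: 3 σ bonds, plus one π bond; 3 regions of electron density → sp2.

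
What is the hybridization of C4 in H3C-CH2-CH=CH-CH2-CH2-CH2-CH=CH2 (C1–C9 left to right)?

C4 has 3 σ bonds, plus one π bond: steric number 3 → sp2.

sp^2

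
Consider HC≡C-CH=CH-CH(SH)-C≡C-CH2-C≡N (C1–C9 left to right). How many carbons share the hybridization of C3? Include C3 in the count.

2

C3 is sp2 (one π bond).
C1: sp
C2: sp
C3: sp2 ✓
C4: sp2 ✓
C5: sp3
C6: sp
C7: sp
C8: sp3
C9: sp
2 carbons are sp2.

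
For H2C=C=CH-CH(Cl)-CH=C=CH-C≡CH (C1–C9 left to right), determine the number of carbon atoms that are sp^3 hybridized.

1

C1: sp2
C2: sp
C3: sp2
C4: sp3 ✓
C5: sp2
C6: sp
C7: sp2
C8: sp
C9: sp
C4 → 1 sp3 carbon.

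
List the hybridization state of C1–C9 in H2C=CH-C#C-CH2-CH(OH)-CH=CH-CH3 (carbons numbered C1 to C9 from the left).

C1 carries 3 σ bonds, plus one π bond, giving a steric number of 3, so it is sp2.
C2 carries 3 σ bonds, plus one π bond, giving a steric number of 3, so it is sp2.
C3: 2 σ bonds, plus two π bonds; 2 regions of electron density → sp.
C4: 2 σ bonds, plus two π bonds; 2 regions of electron density → sp.
C5 — 4 σ bonds. Steric number 4, so sp3.
C6: 4 σ bonds; 4 regions of electron density → sp3.
C7 is sp2: 3 σ bonds, plus one π bond, 3 electron-density regions.
C8 is sp2: 3 σ bonds, plus one π bond, 3 electron-density regions.
C9: 4 σ bonds — 4 electron domains, sp3.

C1 sp2, C2 sp2, C3 sp, C4 sp, C5 sp3, C6 sp3, C7 sp2, C8 sp2, C9 sp3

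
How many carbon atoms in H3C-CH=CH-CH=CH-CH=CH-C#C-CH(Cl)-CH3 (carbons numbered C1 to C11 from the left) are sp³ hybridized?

3

C1: sp3 ✓
C2: sp2
C3: sp2
C4: sp2
C5: sp2
C6: sp2
C7: sp2
C8: sp
C9: sp
C10: sp3 ✓
C11: sp3 ✓
C1, C10, C11 → 3 sp3 carbons.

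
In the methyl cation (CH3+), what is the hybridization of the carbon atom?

sp²

Three σ bonds to H, empty p orbital → sp2, trigonal planar.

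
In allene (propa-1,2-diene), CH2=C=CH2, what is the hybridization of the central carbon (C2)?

Two σ bonds and two π bonds (one to each neighbour) → sp.

sp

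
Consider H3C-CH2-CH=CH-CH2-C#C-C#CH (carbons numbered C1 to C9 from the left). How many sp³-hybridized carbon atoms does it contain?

3

C1: sp3 ✓
C2: sp3 ✓
C3: sp2
C4: sp2
C5: sp3 ✓
C6: sp
C7: sp
C8: sp
C9: sp
C1, C2, C5 → 3 sp3 carbons.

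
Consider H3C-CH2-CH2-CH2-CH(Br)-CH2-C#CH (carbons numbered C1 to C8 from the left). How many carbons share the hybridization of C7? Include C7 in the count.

C7 is sp (two π bonds).
C1: sp3
C2: sp3
C3: sp3
C4: sp3
C5: sp3
C6: sp3
C7: sp ✓
C8: sp ✓
2 carbons are sp.

2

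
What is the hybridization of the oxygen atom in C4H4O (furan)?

sp²

One O lone pair is in the aromatic π system (p orbital), the other is in an sp2 hybrid in the ring plane; O has two σ bonds + one in-plane lone pair → sp2.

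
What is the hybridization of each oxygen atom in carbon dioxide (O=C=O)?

sp^2

One σ bond + two lone pairs = steric number 3 → sp2.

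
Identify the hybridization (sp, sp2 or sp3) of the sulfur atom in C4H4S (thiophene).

sp2

Analogous to furan: one S lone pair in the aromatic π system, S is sp2.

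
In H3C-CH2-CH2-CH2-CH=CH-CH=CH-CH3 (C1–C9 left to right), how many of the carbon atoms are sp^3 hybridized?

C1: sp3 ✓
C2: sp3 ✓
C3: sp3 ✓
C4: sp3 ✓
C5: sp2
C6: sp2
C7: sp2
C8: sp2
C9: sp3 ✓
C1, C2, C3, C4, C9 → 5 sp3 carbons.

5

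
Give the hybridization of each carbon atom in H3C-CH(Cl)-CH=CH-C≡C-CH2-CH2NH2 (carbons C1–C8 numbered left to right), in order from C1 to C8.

C1: 4 σ bonds; 4 regions of electron density → sp3.
C2 is sp3: 4 σ bonds, 4 electron-density regions.
C3 has 3 σ bonds, plus one π bond: steric number 3 → sp2.
C4: 3 σ bonds, plus one π bond — 3 electron domains, sp2.
C5: 2 σ bonds, plus two π bonds; 2 regions of electron density → sp.
C6 — 2 σ bonds, plus two π bonds. Steric number 2, so sp.
C7 (4 σ bonds) has steric number 4: sp3.
C8 is sp3: 4 σ bonds, 4 electron-density regions.

C1 sp3, C2 sp3, C3 sp2, C4 sp2, C5 sp, C6 sp, C7 sp3, C8 sp3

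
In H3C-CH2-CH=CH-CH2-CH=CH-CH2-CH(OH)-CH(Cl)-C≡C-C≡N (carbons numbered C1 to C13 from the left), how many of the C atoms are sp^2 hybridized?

4

C1: sp3
C2: sp3
C3: sp2 ✓
C4: sp2 ✓
C5: sp3
C6: sp2 ✓
C7: sp2 ✓
C8: sp3
C9: sp3
C10: sp3
C11: sp
C12: sp
C13: sp
C3, C4, C6, C7 → 4 sp2 carbons.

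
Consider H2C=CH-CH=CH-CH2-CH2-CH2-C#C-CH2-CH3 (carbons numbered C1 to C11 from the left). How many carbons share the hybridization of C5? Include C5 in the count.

C5 is sp3 (only σ bonds).
C1: sp2
C2: sp2
C3: sp2
C4: sp2
C5: sp3 ✓
C6: sp3 ✓
C7: sp3 ✓
C8: sp
C9: sp
C10: sp3 ✓
C11: sp3 ✓
5 carbons are sp3.

5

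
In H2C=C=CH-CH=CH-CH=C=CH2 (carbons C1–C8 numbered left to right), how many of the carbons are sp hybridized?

2

C1: sp2
C2: sp ✓
C3: sp2
C4: sp2
C5: sp2
C6: sp2
C7: sp ✓
C8: sp2
C2, C7 → 2 sp carbons.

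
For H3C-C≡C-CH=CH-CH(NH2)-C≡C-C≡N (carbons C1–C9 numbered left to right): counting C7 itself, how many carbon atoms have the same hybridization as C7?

C7 is sp (two π bonds).
C1: sp3
C2: sp ✓
C3: sp ✓
C4: sp2
C5: sp2
C6: sp3
C7: sp ✓
C8: sp ✓
C9: sp ✓
5 carbons are sp.

5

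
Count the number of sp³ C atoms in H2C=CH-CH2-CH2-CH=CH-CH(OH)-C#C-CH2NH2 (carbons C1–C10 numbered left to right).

C1: sp2
C2: sp2
C3: sp3 ✓
C4: sp3 ✓
C5: sp2
C6: sp2
C7: sp3 ✓
C8: sp
C9: sp
C10: sp3 ✓
C3, C4, C7, C10 → 4 sp3 carbons.

4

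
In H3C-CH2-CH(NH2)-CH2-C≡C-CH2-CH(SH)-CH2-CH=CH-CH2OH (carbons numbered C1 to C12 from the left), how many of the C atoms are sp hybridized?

2

C1: sp3
C2: sp3
C3: sp3
C4: sp3
C5: sp ✓
C6: sp ✓
C7: sp3
C8: sp3
C9: sp3
C10: sp2
C11: sp2
C12: sp3
C5, C6 → 2 sp carbons.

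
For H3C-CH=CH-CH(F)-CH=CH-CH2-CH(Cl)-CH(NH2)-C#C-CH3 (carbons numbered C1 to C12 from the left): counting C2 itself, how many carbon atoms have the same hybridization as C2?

C2 is sp2 (one π bond).
C1: sp3
C2: sp2 ✓
C3: sp2 ✓
C4: sp3
C5: sp2 ✓
C6: sp2 ✓
C7: sp3
C8: sp3
C9: sp3
C10: sp
C11: sp
C12: sp3
4 carbons are sp2.

4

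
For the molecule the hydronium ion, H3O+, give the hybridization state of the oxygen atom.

sp³

Three σ bonds + one lone pair = steric number 4 → sp3.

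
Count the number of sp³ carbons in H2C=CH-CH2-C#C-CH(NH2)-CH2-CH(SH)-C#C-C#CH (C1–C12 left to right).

4

C1: sp2
C2: sp2
C3: sp3 ✓
C4: sp
C5: sp
C6: sp3 ✓
C7: sp3 ✓
C8: sp3 ✓
C9: sp
C10: sp
C11: sp
C12: sp
C3, C6, C7, C8 → 4 sp3 carbons.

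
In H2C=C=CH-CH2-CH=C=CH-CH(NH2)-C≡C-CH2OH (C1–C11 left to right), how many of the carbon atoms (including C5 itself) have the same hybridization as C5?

4

C5 is sp2 (one π bond).
C1: sp2 ✓
C2: sp
C3: sp2 ✓
C4: sp3
C5: sp2 ✓
C6: sp
C7: sp2 ✓
C8: sp3
C9: sp
C10: sp
C11: sp3
4 carbons are sp2.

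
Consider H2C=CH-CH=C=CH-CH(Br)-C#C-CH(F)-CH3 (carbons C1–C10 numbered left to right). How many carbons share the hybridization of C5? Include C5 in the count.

C5 is sp2 (one π bond).
C1: sp2 ✓
C2: sp2 ✓
C3: sp2 ✓
C4: sp
C5: sp2 ✓
C6: sp3
C7: sp
C8: sp
C9: sp3
C10: sp3
4 carbons are sp2.

4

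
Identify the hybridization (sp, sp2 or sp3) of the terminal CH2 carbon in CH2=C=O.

The terminal CH2 carbon (3 σ bonds, plus one π bond) has steric number 3: sp2.

sp^2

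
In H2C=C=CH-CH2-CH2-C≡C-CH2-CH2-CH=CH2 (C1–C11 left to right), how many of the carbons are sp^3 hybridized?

C1: sp2
C2: sp
C3: sp2
C4: sp3 ✓
C5: sp3 ✓
C6: sp
C7: sp
C8: sp3 ✓
C9: sp3 ✓
C10: sp2
C11: sp2
C4, C5, C8, C9 → 4 sp3 carbons.

4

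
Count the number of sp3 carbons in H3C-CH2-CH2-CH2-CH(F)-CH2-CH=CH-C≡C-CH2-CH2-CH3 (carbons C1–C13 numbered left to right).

9

C1: sp3 ✓
C2: sp3 ✓
C3: sp3 ✓
C4: sp3 ✓
C5: sp3 ✓
C6: sp3 ✓
C7: sp2
C8: sp2
C9: sp
C10: sp
C11: sp3 ✓
C12: sp3 ✓
C13: sp3 ✓
C1, C2, C3, C4, C5, C6, C11, C12, C13 → 9 sp3 carbons.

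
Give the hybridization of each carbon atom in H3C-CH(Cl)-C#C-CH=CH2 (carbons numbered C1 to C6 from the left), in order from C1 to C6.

C1 sp3, C2 sp3, C3 sp, C4 sp, C5 sp2, C6 sp2

C1 has 4 σ bonds: steric number 4 → sp3.
C2 — 4 σ bonds. Steric number 4, so sp3.
C3 has 2 σ bonds, plus two π bonds: steric number 2 → sp.
C4: 2 σ bonds, plus two π bonds; 2 regions of electron density → sp.
C5 carries 3 σ bonds, plus one π bond, giving a steric number of 3, so it is sp2.
C6 carries 3 σ bonds, plus one π bond, giving a steric number of 3, so it is sp2.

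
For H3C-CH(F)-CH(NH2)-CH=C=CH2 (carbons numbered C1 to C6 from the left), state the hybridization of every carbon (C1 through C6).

C1: 4 σ bonds; 4 regions of electron density → sp3.
C2: 4 σ bonds; 4 regions of electron density → sp3.
C3: 4 σ bonds; 4 regions of electron density → sp3.
C4 has 3 σ bonds, plus one π bond: steric number 3 → sp2.
C5 has 2 σ bonds, plus two π bonds: steric number 2 → sp.
C6: 3 σ bonds, plus one π bond; 3 regions of electron density → sp2.

C1 sp3, C2 sp3, C3 sp3, C4 sp2, C5 sp, C6 sp2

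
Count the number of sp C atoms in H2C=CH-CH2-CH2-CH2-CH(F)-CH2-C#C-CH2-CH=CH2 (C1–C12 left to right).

2

C1: sp2
C2: sp2
C3: sp3
C4: sp3
C5: sp3
C6: sp3
C7: sp3
C8: sp ✓
C9: sp ✓
C10: sp3
C11: sp2
C12: sp2
C8, C9 → 2 sp carbons.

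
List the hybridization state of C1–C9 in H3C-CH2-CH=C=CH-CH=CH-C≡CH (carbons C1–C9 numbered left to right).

C1: 4 σ bonds — 4 electron domains, sp3.
C2 has 4 σ bonds: steric number 4 → sp3.
C3: 3 σ bonds, plus one π bond — 3 electron domains, sp2.
C4: 2 σ bonds, plus two π bonds; 2 regions of electron density → sp.
C5: 3 σ bonds, plus one π bond — 3 electron domains, sp2.
C6 (3 σ bonds, plus one π bond) has steric number 3: sp2.
C7 (3 σ bonds, plus one π bond) has steric number 3: sp2.
C8 — 2 σ bonds, plus two π bonds. Steric number 2, so sp.
C9: 2 σ bonds, plus two π bonds; 2 regions of electron density → sp.

C1 sp3, C2 sp3, C3 sp2, C4 sp, C5 sp2, C6 sp2, C7 sp2, C8 sp, C9 sp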